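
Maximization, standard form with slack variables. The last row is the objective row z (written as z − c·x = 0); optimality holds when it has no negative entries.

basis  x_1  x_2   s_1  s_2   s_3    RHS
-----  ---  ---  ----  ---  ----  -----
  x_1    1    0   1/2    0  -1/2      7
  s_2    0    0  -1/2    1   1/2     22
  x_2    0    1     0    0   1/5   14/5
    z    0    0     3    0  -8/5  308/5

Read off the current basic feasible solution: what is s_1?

s_1 is not in the basis, so in the current basic feasible solution s_1 = 0.

0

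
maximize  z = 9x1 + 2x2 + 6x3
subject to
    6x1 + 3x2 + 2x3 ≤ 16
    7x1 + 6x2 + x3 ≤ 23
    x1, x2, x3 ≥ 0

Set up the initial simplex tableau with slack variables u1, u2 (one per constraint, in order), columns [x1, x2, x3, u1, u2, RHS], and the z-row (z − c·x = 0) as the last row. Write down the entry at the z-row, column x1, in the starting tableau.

-9

The z-row carries the negated objective coefficients: the x1 entry is -9.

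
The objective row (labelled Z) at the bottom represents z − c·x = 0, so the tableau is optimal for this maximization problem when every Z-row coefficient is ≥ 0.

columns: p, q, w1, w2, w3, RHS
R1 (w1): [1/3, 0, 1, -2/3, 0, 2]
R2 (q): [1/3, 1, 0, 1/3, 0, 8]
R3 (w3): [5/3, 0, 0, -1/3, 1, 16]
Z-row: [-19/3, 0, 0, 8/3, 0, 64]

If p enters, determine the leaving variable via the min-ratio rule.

Column p entries and ratios — w1: 2/(1/3) = 6; q: 8/(1/3) = 24; w3: 16/(5/3) = 48/5.
Smallest ratio is 6 in the row of w1, so w1 leaves.

w1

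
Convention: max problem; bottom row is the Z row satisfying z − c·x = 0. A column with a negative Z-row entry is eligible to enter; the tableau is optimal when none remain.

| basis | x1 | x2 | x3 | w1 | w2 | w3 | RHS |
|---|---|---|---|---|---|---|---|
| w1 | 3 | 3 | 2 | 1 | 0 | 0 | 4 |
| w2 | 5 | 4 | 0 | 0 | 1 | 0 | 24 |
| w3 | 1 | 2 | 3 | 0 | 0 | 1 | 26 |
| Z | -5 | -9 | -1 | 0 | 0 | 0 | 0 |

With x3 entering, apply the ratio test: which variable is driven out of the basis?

Column x3 entries and ratios — w1: 4/2 = 2; w2: 0 ≤ 0, skip; w3: 26/3 = 26/3.
Smallest ratio is 2 in the row of w1, so w1 leaves.

w1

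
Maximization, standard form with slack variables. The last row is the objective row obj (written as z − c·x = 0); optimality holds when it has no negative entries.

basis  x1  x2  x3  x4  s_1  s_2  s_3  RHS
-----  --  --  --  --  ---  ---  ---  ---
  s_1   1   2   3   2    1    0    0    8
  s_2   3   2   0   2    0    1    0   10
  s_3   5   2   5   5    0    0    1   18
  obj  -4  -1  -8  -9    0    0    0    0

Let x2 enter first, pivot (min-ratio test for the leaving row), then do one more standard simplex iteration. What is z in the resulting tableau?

92/3

Ratio test on column x2 — row 1: 8/2 = 4; row 2: 10/2 = 5; row 3: 18/2 = 9. Minimum is 4 at row 1 (s_1 leaves); pivot element 2.
Pivot on row 1; the obj-row RHS becomes 0 − (-1)·4 = 4.
Next entering variable (most negative obj-row entry -8): x4.
Ratio test on column x4 — row 1: 4/1 = 4; row 2: entry 0 ≤ 0; row 3: 10/3 = 10/3. Minimum is 10/3 at row 3 (s_3 leaves); pivot element 3.
After the second pivot the obj-row RHS is 4 − (-8)·(10/3) = 92/3.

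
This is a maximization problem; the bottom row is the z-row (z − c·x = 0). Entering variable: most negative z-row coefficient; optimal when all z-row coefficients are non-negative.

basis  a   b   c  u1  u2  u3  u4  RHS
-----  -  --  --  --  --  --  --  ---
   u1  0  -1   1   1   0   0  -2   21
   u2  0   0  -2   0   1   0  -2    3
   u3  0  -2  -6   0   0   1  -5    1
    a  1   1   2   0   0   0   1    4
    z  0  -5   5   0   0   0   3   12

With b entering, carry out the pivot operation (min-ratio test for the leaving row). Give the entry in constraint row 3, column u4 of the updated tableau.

-3

Ratio test on column b — row 1: entry -1 ≤ 0; row 2: entry 0 ≤ 0; row 3: entry -2 ≤ 0; row 4: 4/1 = 4. Minimum is 4 at row 4 (a leaves); pivot element 1.
Divide row 4 by 1; eliminate column b from the other rows.
Row 3 update in column u4: -5 − (-2)·1 = -3.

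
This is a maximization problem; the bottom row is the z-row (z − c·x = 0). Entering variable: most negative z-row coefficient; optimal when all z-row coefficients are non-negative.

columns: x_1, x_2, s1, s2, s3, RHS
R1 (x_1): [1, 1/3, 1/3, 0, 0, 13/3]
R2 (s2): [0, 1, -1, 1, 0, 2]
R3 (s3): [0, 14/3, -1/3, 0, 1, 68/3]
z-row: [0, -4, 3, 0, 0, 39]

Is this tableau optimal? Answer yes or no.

no

The z-row has a negative entry -4 in column x_2, so it is not optimal.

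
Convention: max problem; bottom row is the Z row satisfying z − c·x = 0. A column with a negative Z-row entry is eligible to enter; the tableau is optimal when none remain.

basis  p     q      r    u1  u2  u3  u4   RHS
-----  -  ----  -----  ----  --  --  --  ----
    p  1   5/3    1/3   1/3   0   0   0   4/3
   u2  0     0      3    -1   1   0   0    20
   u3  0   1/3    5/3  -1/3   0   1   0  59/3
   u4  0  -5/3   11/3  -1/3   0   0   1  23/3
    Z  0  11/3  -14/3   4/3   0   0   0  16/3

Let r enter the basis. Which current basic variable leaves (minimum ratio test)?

Column r entries and ratios — p: (4/3)/(1/3) = 4; u2: 20/3 = 20/3; u3: (59/3)/(5/3) = 59/5; u4: (23/3)/(11/3) = 23/11.
Smallest ratio is 23/11 in the row of u4, so u4 leaves.

u4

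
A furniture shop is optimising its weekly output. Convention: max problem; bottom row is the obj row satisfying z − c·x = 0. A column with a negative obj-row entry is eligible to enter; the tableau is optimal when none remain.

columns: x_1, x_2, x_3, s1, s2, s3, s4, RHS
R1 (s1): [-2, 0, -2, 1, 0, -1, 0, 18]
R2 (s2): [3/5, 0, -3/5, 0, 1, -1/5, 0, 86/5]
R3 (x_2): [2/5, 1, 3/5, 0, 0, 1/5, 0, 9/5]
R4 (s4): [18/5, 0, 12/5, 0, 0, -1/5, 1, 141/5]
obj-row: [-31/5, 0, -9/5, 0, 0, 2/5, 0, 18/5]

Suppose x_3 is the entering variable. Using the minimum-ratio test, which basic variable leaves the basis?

x_2

Column x_3 entries and ratios — s1: -2 ≤ 0, skip; s2: -3/5 ≤ 0, skip; x_2: (9/5)/(3/5) = 3; s4: (141/5)/(12/5) = 47/4.
Smallest ratio is 3 in the row of x_2, so x_2 leaves.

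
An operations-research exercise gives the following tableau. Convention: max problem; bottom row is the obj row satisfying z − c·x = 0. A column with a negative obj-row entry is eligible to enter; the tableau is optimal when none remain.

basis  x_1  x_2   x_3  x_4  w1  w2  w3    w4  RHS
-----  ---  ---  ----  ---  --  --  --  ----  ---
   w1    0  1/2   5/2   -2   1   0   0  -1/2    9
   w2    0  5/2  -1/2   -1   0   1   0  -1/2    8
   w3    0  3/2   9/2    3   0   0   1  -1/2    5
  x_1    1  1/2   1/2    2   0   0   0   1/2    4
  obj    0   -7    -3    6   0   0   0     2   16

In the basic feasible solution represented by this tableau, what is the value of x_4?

x_4 is not in the basis, so in the current basic feasible solution x_4 = 0.

0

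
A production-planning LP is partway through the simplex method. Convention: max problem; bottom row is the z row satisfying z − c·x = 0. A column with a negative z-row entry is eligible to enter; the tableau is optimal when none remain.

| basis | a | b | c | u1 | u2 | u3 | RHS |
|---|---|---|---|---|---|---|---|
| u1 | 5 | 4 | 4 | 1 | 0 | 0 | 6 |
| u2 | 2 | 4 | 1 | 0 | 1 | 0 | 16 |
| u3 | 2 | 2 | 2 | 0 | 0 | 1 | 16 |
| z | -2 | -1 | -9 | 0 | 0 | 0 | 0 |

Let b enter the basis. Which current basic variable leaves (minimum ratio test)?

Column b entries and ratios — u1: 6/4 = 3/2; u2: 16/4 = 4; u3: 16/2 = 8.
Smallest ratio is 3/2 in the row of u1, so u1 leaves.

u1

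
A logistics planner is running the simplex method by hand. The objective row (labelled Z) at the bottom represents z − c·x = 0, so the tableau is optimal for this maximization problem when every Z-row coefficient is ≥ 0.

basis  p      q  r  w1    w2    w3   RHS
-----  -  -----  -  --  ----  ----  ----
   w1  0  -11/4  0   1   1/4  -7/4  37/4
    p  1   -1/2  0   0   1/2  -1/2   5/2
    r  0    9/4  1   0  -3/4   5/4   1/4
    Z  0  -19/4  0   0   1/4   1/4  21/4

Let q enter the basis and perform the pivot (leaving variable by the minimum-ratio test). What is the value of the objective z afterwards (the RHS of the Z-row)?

Ratio test on column q — row 1: entry -11/4 ≤ 0; row 2: entry -1/2 ≤ 0; row 3: (1/4)/(9/4) = 1/9. Minimum is 1/9 at row 3 (r leaves); pivot element 9/4.
Pivot on row 3; the Z-row RHS becomes 21/4 − (-19/4)·(1/9) = 52/9.

52/9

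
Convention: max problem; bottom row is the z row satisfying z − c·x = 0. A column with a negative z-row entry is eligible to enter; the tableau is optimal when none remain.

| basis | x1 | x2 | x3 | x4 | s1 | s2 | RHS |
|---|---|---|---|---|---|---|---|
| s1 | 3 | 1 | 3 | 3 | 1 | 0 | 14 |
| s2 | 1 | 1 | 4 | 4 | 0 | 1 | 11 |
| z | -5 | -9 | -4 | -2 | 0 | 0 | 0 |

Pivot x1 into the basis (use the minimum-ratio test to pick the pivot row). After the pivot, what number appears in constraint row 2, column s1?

-1/3

Ratio test on column x1 — row 1: 14/3 = 14/3; row 2: 11/1 = 11. Minimum is 14/3 at row 1 (s1 leaves); pivot element 3.
Divide row 1 by 3; eliminate column x1 from the other rows.
Row 2 update in column s1: 0 − 1·(1/3) = -1/3.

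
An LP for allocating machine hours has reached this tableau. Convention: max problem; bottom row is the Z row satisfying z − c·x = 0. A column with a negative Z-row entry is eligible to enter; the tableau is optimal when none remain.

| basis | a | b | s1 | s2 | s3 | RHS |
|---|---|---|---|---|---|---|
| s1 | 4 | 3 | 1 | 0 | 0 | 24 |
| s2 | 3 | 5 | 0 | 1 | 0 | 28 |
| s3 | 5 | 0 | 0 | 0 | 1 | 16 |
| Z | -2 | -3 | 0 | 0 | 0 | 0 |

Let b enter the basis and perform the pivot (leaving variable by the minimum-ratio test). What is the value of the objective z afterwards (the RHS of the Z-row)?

Ratio test on column b — row 1: 24/3 = 8; row 2: 28/5 = 28/5; row 3: entry 0 ≤ 0. Minimum is 28/5 at row 2 (s2 leaves); pivot element 5.
Pivot on row 2; the Z-row RHS becomes 0 − (-3)·(28/5) = 84/5.

84/5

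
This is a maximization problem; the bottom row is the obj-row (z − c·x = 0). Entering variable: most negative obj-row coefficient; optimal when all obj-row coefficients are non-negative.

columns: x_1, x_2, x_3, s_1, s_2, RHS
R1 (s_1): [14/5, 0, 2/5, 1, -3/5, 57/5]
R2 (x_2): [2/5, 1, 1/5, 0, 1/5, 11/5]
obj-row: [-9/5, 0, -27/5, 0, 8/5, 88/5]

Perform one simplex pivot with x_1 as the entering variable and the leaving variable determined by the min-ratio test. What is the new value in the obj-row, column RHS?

Ratio test on column x_1 — row 1: (57/5)/(14/5) = 57/14; row 2: (11/5)/(2/5) = 11/2. Minimum is 57/14 at row 1 (s_1 leaves); pivot element 14/5.
Divide row 1 by 14/5; eliminate column x_1 from the other rows.
obj-row update in column RHS: 88/5 − (-9/5)·(57/14) = 349/14.

349/14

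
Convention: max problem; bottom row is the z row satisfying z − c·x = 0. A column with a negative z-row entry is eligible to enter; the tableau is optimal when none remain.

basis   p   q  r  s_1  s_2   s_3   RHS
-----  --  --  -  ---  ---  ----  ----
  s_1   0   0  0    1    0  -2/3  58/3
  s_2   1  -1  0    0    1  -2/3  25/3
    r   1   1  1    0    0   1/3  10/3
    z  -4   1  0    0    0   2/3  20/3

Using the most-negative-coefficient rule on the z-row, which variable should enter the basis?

Negative z-row entries: p: -4.
The most negative is -4 in column p, so p enters.

p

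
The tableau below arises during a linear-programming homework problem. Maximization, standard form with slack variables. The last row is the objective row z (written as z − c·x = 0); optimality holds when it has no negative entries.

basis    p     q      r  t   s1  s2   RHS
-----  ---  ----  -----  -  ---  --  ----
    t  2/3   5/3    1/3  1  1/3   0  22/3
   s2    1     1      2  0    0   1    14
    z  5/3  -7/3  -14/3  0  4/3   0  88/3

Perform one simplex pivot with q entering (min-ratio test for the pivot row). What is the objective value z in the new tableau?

Ratio test on column q — row 1: (22/3)/(5/3) = 22/5; row 2: 14/1 = 14. Minimum is 22/5 at row 1 (t leaves); pivot element 5/3.
Pivot on row 1; the z-row RHS becomes 88/3 − (-7/3)·(22/5) = 198/5.

198/5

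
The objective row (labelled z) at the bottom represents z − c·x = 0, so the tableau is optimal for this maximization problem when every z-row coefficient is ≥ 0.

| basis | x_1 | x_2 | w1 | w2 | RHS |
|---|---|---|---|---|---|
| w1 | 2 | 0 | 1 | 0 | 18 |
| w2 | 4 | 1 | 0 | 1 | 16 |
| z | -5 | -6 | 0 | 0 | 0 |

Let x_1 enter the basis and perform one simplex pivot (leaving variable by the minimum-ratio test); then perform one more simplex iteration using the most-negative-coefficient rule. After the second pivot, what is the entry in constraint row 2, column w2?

Ratio test on column x_1 — row 1: 18/2 = 9; row 2: 16/4 = 4. Minimum is 4 at row 2 (w2 leaves); pivot element 4.
Divide row 2 by 4; eliminate column x_1 from the other rows.
Second iteration: most negative z-row entry is -19/4 in column x_2, so x_2 enters.
Ratio test on column x_2 — row 1: entry -1/2 ≤ 0; row 2: 4/(1/4) = 16. Minimum is 16 at row 2 (x_1 leaves); pivot element 1/4.
Divide row 2 by 1/4; eliminate column x_2 from the other rows.
After both pivots, the entry at constraint row 2, column w2 is 1.

1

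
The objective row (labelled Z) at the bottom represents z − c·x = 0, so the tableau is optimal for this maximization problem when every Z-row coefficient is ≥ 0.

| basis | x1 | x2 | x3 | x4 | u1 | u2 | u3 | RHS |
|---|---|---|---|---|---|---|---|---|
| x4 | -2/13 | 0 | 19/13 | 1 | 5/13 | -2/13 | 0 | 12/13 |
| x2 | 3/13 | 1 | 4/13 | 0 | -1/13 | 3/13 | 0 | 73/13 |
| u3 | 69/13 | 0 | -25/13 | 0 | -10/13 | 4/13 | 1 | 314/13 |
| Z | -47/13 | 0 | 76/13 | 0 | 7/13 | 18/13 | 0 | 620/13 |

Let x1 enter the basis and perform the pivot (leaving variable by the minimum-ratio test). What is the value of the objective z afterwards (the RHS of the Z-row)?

4426/69

Ratio test on column x1 — row 1: entry -2/13 ≤ 0; row 2: (73/13)/(3/13) = 73/3; row 3: (314/13)/(69/13) = 314/69. Minimum is 314/69 at row 3 (u3 leaves); pivot element 69/13.
Pivot on row 3; the Z-row RHS becomes 620/13 − (-47/13)·(314/69) = 4426/69.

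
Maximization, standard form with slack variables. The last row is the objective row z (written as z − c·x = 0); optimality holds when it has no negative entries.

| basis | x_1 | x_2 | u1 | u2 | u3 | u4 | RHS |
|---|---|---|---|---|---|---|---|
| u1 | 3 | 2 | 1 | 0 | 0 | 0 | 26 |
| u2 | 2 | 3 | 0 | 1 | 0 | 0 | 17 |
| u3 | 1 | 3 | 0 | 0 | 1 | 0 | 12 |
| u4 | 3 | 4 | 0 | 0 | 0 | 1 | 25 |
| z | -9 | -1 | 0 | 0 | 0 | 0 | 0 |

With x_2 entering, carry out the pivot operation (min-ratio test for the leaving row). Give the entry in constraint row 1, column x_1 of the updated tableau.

Ratio test on column x_2 — row 1: 26/2 = 13; row 2: 17/3 = 17/3; row 3: 12/3 = 4; row 4: 25/4 = 25/4. Minimum is 4 at row 3 (u3 leaves); pivot element 3.
Divide row 3 by 3; eliminate column x_2 from the other rows.
Row 1 update in column x_1: 3 − 2·(1/3) = 7/3.

7/3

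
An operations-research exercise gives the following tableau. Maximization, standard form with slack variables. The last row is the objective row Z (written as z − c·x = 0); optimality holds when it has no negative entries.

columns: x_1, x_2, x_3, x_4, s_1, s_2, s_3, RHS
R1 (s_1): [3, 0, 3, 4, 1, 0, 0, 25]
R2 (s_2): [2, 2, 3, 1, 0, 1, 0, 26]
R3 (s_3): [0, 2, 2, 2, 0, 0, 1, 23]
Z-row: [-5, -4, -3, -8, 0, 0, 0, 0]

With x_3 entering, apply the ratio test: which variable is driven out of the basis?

s_1

Column x_3 entries and ratios — s_1: 25/3 = 25/3; s_2: 26/3 = 26/3; s_3: 23/2 = 23/2.
Smallest ratio is 25/3 in the row of s_1, so s_1 leaves.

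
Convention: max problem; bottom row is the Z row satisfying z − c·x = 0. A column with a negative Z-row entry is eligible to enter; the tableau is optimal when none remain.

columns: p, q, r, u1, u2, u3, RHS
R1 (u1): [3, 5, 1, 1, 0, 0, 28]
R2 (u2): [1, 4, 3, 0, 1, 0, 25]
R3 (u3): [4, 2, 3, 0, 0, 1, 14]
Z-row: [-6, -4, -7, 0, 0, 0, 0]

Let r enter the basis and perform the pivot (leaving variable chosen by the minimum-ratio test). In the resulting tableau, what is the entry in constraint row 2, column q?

Ratio test on column r — row 1: 28/1 = 28; row 2: 25/3 = 25/3; row 3: 14/3 = 14/3. Minimum is 14/3 at row 3 (u3 leaves); pivot element 3.
Divide row 3 by 3; eliminate column r from the other rows.
Row 2 update in column q: 4 − 3·(2/3) = 2.

2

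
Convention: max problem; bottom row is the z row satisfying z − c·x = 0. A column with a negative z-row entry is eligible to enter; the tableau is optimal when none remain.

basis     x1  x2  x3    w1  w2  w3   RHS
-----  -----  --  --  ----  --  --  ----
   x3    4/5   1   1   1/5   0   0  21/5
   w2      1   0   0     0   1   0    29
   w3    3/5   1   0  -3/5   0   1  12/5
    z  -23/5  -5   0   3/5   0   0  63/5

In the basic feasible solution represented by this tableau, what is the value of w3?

12/5

w3 is basic (row 3); its value is the RHS of that row, 12/5.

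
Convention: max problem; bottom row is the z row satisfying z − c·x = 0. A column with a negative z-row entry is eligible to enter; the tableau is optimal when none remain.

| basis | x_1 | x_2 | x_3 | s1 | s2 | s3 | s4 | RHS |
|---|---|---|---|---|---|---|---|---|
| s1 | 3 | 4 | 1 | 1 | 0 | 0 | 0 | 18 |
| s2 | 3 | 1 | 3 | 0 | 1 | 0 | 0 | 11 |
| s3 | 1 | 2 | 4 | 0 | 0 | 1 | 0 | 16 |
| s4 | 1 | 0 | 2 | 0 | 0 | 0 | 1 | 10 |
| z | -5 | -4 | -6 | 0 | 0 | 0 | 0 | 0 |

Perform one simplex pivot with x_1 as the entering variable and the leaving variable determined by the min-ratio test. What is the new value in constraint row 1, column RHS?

7

Ratio test on column x_1 — row 1: 18/3 = 6; row 2: 11/3 = 11/3; row 3: 16/1 = 16; row 4: 10/1 = 10. Minimum is 11/3 at row 2 (s2 leaves); pivot element 3.
Divide row 2 by 3; eliminate column x_1 from the other rows.
Row 1 update in column RHS: 18 − 3·(11/3) = 7.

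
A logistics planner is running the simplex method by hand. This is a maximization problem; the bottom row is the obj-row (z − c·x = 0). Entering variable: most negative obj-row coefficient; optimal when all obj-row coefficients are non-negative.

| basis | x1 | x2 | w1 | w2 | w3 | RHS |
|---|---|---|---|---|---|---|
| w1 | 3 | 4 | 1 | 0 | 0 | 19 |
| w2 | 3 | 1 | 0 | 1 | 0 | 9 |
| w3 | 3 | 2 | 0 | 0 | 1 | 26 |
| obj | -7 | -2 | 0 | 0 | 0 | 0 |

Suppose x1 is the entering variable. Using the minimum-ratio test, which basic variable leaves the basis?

w2

Column x1 entries and ratios — w1: 19/3 = 19/3; w2: 9/3 = 3; w3: 26/3 = 26/3.
Smallest ratio is 3 in the row of w2, so w2 leaves.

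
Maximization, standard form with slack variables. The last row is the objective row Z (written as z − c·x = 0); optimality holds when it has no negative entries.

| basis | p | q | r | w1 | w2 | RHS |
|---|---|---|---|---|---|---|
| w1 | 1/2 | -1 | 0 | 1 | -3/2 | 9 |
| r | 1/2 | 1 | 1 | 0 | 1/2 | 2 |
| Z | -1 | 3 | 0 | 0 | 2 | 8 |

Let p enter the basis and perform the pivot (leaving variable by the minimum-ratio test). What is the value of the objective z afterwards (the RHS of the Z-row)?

12

Ratio test on column p — row 1: 9/(1/2) = 18; row 2: 2/(1/2) = 4. Minimum is 4 at row 2 (r leaves); pivot element 1/2.
Pivot on row 2; the Z-row RHS becomes 8 − (-1)·4 = 12.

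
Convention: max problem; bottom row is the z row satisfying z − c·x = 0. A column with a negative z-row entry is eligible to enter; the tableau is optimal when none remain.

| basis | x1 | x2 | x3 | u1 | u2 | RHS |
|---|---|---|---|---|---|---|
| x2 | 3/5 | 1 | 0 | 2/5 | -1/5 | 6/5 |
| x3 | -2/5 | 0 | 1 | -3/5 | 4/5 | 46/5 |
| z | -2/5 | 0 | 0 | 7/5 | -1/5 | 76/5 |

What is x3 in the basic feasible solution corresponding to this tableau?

46/5

x3 is basic (row 2); its value is the RHS of that row, 46/5.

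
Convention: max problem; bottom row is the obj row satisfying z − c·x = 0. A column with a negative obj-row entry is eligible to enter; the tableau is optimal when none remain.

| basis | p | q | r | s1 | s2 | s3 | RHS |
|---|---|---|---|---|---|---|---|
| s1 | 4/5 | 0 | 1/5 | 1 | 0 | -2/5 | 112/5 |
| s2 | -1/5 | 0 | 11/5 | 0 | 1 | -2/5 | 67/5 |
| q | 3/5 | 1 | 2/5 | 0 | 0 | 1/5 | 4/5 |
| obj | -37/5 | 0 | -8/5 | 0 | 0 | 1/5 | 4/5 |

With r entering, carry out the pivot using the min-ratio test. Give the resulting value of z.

4

Ratio test on column r — row 1: (112/5)/(1/5) = 112; row 2: (67/5)/(11/5) = 67/11; row 3: (4/5)/(2/5) = 2. Minimum is 2 at row 3 (q leaves); pivot element 2/5.
Pivot on row 3; the obj-row RHS becomes 4/5 − (-8/5)·2 = 4.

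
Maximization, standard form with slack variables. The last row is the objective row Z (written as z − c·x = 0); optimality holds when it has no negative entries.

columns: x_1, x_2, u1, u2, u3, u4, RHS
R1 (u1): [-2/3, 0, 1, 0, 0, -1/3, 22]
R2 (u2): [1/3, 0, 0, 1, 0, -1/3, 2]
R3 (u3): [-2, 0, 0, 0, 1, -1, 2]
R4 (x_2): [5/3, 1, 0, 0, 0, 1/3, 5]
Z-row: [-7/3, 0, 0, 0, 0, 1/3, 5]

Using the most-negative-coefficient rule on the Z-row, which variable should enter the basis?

Negative Z-row entries: x_1: -7/3.
The most negative is -7/3 in column x_1, so x_1 enters.

x_1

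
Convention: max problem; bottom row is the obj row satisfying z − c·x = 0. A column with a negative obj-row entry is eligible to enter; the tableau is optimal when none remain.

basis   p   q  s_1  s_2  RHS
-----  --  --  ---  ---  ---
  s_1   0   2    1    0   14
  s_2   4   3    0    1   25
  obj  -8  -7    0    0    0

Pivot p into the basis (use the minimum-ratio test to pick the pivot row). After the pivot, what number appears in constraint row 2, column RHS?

Ratio test on column p — row 1: entry 0 ≤ 0; row 2: 25/4 = 25/4. Minimum is 25/4 at row 2 (s_2 leaves); pivot element 4.
Divide row 2 by 4; eliminate column p from the other rows.
In the new row 2, the RHS entry is the old entry divided by the pivot: 25/4 = 25/4.

25/4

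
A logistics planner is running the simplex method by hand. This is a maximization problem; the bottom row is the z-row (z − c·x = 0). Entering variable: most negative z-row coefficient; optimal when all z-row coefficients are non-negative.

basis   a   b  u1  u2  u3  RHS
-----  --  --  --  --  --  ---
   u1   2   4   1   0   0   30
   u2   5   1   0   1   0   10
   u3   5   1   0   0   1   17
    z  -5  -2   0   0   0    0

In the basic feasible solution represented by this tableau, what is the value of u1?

30

u1 is basic (row 1); its value is the RHS of that row, 30.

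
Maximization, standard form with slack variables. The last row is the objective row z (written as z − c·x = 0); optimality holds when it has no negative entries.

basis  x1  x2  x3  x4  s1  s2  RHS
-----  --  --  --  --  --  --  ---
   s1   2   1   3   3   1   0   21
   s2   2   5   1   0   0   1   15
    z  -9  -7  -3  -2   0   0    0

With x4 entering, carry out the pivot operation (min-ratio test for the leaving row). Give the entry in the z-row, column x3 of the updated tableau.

-1

Ratio test on column x4 — row 1: 21/3 = 7; row 2: entry 0 ≤ 0. Minimum is 7 at row 1 (s1 leaves); pivot element 3.
Divide row 1 by 3; eliminate column x4 from the other rows.
z-row update in column x3: -3 − (-2)·1 = -1.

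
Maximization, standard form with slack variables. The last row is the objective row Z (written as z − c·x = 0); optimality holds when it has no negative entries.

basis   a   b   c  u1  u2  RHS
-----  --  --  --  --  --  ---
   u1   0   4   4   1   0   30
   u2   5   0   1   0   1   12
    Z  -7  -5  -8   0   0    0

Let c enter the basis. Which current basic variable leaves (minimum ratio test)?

u1

Column c entries and ratios — u1: 30/4 = 15/2; u2: 12/1 = 12.
Smallest ratio is 15/2 in the row of u1, so u1 leaves.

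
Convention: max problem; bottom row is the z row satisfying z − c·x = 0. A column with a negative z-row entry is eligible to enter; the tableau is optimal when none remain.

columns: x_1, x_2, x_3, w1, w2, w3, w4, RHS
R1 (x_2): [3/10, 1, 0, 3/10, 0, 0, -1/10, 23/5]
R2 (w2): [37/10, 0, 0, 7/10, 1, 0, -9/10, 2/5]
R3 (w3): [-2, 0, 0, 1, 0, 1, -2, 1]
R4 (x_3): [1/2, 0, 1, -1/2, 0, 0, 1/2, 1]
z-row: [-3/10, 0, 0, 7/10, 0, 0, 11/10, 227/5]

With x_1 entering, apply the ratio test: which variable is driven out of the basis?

w2

Column x_1 entries and ratios — x_2: (23/5)/(3/10) = 46/3; w2: (2/5)/(37/10) = 4/37; w3: -2 ≤ 0, skip; x_3: 1/(1/2) = 2.
Smallest ratio is 4/37 in the row of w2, so w2 leaves.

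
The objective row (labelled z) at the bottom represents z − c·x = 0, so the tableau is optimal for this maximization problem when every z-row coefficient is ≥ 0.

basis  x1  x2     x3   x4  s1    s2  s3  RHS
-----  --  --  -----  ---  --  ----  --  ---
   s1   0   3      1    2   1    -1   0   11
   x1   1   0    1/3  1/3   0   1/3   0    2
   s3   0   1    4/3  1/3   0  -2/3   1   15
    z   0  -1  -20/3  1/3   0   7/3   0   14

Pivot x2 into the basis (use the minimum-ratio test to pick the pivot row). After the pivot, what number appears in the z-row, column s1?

Ratio test on column x2 — row 1: 11/3 = 11/3; row 2: entry 0 ≤ 0; row 3: 15/1 = 15. Minimum is 11/3 at row 1 (s1 leaves); pivot element 3.
Divide row 1 by 3; eliminate column x2 from the other rows.
z-row update in column s1: 0 − (-1)·(1/3) = 1/3.

1/3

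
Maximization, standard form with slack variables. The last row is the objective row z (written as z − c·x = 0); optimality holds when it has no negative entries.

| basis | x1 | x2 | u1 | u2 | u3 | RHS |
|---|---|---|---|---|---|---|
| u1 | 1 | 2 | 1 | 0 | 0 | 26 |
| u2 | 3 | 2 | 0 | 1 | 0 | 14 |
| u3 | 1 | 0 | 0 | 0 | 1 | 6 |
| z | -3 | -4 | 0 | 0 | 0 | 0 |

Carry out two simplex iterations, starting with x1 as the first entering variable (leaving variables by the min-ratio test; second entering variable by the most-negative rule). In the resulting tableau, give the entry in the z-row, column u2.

2

Ratio test on column x1 — row 1: 26/1 = 26; row 2: 14/3 = 14/3; row 3: 6/1 = 6. Minimum is 14/3 at row 2 (u2 leaves); pivot element 3.
Divide row 2 by 3; eliminate column x1 from the other rows.
Second iteration: most negative z-row entry is -2 in column x2, so x2 enters.
Ratio test on column x2 — row 1: (64/3)/(4/3) = 16; row 2: (14/3)/(2/3) = 7; row 3: entry -2/3 ≤ 0. Minimum is 7 at row 2 (x1 leaves); pivot element 2/3.
Divide row 2 by 2/3; eliminate column x2 from the other rows.
After both pivots, the entry at the z-row, column u2 is 2.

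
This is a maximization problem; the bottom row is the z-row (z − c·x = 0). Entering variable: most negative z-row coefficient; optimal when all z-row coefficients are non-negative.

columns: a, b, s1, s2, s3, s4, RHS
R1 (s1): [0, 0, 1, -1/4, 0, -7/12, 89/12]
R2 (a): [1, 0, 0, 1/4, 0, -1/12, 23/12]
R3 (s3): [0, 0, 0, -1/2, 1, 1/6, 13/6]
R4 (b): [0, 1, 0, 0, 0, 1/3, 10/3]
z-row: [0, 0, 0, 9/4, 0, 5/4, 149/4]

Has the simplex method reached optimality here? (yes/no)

yes

Every z-row coefficient is ≥ 0, so the tableau is optimal.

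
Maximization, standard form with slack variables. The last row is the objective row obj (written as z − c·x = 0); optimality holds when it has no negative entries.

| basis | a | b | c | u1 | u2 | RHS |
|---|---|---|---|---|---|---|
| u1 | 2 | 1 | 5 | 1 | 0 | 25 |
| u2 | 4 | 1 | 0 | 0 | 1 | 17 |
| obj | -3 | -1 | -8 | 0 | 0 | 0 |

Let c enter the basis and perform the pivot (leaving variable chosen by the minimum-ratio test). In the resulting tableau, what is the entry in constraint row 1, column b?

Ratio test on column c — row 1: 25/5 = 5; row 2: entry 0 ≤ 0. Minimum is 5 at row 1 (u1 leaves); pivot element 5.
Divide row 1 by 5; eliminate column c from the other rows.
In the new row 1, the b entry is the old entry divided by the pivot: 1/5 = 1/5.

1/5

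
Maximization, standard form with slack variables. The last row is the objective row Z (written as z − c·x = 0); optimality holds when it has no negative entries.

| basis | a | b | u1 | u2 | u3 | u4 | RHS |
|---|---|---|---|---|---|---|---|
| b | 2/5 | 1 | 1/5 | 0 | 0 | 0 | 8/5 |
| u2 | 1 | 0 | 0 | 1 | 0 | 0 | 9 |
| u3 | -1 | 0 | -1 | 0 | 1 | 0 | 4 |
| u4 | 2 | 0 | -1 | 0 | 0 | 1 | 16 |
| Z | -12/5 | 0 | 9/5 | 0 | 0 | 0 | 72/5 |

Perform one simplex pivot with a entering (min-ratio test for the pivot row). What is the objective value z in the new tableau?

24

Ratio test on column a — row 1: (8/5)/(2/5) = 4; row 2: 9/1 = 9; row 3: entry -1 ≤ 0; row 4: 16/2 = 8. Minimum is 4 at row 1 (b leaves); pivot element 2/5.
Pivot on row 1; the Z-row RHS becomes 72/5 − (-12/5)·4 = 24.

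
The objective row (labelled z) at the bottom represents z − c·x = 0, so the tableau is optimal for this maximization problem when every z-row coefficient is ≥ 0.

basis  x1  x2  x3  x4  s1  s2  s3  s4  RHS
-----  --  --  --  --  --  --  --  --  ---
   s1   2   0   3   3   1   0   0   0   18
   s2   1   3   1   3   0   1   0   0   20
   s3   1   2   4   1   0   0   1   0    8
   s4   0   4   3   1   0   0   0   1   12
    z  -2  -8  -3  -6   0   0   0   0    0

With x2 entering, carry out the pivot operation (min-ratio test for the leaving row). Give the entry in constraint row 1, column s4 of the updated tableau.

Ratio test on column x2 — row 1: entry 0 ≤ 0; row 2: 20/3 = 20/3; row 3: 8/2 = 4; row 4: 12/4 = 3. Minimum is 3 at row 4 (s4 leaves); pivot element 4.
Divide row 4 by 4; eliminate column x2 from the other rows.
Row 1 update in column s4: 0 − 0·(1/4) = 0.

0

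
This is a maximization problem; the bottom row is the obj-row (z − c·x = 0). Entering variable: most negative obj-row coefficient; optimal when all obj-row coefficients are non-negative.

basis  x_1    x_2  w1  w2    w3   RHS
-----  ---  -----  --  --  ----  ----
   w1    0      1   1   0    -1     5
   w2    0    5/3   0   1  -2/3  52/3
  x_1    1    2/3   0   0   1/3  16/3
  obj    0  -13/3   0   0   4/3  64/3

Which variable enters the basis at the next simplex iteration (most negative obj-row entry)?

Negative obj-row entries: x_2: -13/3.
The most negative is -13/3 in column x_2, so x_2 enters.

x_2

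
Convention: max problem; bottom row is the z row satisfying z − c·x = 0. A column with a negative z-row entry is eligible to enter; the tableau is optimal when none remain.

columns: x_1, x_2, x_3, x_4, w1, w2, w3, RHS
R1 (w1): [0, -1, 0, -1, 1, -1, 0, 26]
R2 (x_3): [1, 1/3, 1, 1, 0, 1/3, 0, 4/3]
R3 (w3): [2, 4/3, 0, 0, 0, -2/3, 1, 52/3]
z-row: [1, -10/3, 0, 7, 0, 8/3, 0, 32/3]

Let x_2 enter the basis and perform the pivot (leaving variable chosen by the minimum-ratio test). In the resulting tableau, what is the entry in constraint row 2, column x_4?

Ratio test on column x_2 — row 1: entry -1 ≤ 0; row 2: (4/3)/(1/3) = 4; row 3: (52/3)/(4/3) = 13. Minimum is 4 at row 2 (x_3 leaves); pivot element 1/3.
Divide row 2 by 1/3; eliminate column x_2 from the other rows.
In the new row 2, the x_4 entry is the old entry divided by the pivot: 1/(1/3) = 3.

3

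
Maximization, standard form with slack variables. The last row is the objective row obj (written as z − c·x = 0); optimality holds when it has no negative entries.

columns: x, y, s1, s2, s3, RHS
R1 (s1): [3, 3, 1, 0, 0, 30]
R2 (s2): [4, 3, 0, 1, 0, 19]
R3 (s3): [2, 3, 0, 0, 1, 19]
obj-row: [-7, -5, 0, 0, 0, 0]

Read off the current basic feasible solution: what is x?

0

x is not in the basis, so in the current basic feasible solution x = 0.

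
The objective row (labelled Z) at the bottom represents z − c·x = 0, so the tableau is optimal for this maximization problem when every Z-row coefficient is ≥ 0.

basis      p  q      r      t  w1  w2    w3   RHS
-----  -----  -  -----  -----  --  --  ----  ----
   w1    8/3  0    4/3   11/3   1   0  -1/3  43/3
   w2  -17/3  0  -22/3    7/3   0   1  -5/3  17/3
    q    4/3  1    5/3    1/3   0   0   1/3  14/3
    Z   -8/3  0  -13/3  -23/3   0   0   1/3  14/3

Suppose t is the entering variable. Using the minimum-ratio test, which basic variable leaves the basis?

w2

Column t entries and ratios — w1: (43/3)/(11/3) = 43/11; w2: (17/3)/(7/3) = 17/7; q: (14/3)/(1/3) = 14.
Smallest ratio is 17/7 in the row of w2, so w2 leaves.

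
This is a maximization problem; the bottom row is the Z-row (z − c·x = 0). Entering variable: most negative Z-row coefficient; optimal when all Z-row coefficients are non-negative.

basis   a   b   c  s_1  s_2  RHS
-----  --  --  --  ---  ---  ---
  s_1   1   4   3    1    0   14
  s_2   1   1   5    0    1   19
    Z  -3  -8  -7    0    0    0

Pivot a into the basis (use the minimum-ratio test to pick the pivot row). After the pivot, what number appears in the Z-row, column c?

Ratio test on column a — row 1: 14/1 = 14; row 2: 19/1 = 19. Minimum is 14 at row 1 (s_1 leaves); pivot element 1.
Divide row 1 by 1; eliminate column a from the other rows.
Z-row update in column c: -7 − (-3)·3 = 2.

2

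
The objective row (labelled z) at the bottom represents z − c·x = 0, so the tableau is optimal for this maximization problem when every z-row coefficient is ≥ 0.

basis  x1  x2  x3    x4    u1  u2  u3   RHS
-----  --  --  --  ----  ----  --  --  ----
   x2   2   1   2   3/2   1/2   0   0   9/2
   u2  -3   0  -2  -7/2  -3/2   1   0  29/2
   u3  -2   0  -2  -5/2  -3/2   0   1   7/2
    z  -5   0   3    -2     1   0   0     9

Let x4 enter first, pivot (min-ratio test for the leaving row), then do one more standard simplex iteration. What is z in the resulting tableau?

Ratio test on column x4 — row 1: (9/2)/(3/2) = 3; row 2: entry -7/2 ≤ 0; row 3: entry -5/2 ≤ 0. Minimum is 3 at row 1 (x2 leaves); pivot element 3/2.
Pivot on row 1; the z-row RHS becomes 9 − (-2)·3 = 15.
Next entering variable (most negative z-row entry -7/3): x1.
Ratio test on column x1 — row 1: 3/(4/3) = 9/4; row 2: 25/(5/3) = 15; row 3: 11/(4/3) = 33/4. Minimum is 9/4 at row 1 (x4 leaves); pivot element 4/3.
After the second pivot the z-row RHS is 15 − (-7/3)·(9/4) = 81/4.

81/4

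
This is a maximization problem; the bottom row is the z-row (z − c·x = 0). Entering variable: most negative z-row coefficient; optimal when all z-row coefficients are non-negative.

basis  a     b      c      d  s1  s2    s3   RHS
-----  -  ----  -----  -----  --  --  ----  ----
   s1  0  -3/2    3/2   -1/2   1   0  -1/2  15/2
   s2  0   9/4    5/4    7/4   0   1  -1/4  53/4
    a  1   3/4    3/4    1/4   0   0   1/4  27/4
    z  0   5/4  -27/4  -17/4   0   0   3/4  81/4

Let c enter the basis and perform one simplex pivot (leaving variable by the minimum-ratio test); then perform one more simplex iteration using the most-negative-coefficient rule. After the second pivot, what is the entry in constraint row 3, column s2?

-3/13

Ratio test on column c — row 1: (15/2)/(3/2) = 5; row 2: (53/4)/(5/4) = 53/5; row 3: (27/4)/(3/4) = 9. Minimum is 5 at row 1 (s1 leaves); pivot element 3/2.
Divide row 1 by 3/2; eliminate column c from the other rows.
Second iteration: most negative z-row entry is -13/2 in column d, so d enters.
Ratio test on column d — row 1: entry -1/3 ≤ 0; row 2: 7/(13/6) = 42/13; row 3: 3/(1/2) = 6. Minimum is 42/13 at row 2 (s2 leaves); pivot element 13/6.
Divide row 2 by 13/6; eliminate column d from the other rows.
After both pivots, the entry at constraint row 3, column s2 is -3/13.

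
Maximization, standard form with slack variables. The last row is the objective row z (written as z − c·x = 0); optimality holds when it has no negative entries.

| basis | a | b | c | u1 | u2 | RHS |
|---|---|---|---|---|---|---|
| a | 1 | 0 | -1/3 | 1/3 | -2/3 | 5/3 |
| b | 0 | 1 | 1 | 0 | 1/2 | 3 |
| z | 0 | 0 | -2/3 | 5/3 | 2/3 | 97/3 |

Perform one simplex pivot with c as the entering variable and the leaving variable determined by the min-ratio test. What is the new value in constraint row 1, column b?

Ratio test on column c — row 1: entry -1/3 ≤ 0; row 2: 3/1 = 3. Minimum is 3 at row 2 (b leaves); pivot element 1.
Divide row 2 by 1; eliminate column c from the other rows.
Row 1 update in column b: 0 − (-1/3)·1 = 1/3.

1/3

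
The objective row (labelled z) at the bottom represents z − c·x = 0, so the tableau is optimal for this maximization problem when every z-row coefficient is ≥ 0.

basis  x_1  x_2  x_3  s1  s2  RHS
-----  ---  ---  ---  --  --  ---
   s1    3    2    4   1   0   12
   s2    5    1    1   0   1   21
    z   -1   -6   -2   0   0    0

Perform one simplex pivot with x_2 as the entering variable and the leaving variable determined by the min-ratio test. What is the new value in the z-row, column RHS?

Ratio test on column x_2 — row 1: 12/2 = 6; row 2: 21/1 = 21. Minimum is 6 at row 1 (s1 leaves); pivot element 2.
Divide row 1 by 2; eliminate column x_2 from the other rows.
z-row update in column RHS: 0 − (-6)·6 = 36.

36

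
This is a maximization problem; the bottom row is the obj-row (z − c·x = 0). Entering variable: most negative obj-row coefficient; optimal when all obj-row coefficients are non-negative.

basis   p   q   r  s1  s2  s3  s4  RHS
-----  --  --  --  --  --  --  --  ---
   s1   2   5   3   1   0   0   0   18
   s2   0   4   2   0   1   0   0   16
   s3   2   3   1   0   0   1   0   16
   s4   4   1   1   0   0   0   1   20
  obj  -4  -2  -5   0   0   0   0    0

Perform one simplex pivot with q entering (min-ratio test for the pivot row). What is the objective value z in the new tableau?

Ratio test on column q — row 1: 18/5 = 18/5; row 2: 16/4 = 4; row 3: 16/3 = 16/3; row 4: 20/1 = 20. Minimum is 18/5 at row 1 (s1 leaves); pivot element 5.
Pivot on row 1; the obj-row RHS becomes 0 − (-2)·(18/5) = 36/5.

36/5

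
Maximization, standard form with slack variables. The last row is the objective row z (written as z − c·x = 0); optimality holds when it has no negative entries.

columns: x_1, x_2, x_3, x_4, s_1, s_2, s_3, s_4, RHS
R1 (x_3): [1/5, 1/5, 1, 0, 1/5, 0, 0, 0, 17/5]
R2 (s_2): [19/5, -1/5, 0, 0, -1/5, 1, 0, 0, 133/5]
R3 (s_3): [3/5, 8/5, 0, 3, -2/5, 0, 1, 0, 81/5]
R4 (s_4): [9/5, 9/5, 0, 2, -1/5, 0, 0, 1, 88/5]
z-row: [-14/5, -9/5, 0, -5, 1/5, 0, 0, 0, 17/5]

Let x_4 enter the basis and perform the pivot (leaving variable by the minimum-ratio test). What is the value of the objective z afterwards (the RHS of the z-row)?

Ratio test on column x_4 — row 1: entry 0 ≤ 0; row 2: entry 0 ≤ 0; row 3: (81/5)/3 = 27/5; row 4: (88/5)/2 = 44/5. Minimum is 27/5 at row 3 (s_3 leaves); pivot element 3.
Pivot on row 3; the z-row RHS becomes 17/5 − (-5)·(27/5) = 152/5.

152/5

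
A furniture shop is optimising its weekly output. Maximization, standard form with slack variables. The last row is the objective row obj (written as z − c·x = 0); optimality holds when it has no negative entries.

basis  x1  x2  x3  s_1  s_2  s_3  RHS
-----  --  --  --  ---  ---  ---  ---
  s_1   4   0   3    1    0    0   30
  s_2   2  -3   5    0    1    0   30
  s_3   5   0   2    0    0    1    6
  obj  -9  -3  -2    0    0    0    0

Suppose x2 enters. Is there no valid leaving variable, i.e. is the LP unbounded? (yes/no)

yes

Every constraint-row entry in column x2 is ≤ 0, so increasing x2 is unbounded.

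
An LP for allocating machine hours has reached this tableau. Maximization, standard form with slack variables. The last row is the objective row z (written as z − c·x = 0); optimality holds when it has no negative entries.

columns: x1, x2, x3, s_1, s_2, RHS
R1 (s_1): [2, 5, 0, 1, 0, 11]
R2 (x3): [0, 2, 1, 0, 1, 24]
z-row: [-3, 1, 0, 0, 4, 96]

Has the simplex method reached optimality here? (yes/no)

no

The z-row has a negative entry -3 in column x1, so it is not optimal.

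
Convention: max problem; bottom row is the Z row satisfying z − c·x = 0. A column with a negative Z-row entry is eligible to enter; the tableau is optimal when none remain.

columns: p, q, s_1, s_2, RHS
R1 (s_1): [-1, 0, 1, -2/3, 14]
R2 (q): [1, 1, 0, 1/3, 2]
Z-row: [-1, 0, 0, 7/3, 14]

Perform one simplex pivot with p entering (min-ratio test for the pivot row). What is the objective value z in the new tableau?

16

Ratio test on column p — row 1: entry -1 ≤ 0; row 2: 2/1 = 2. Minimum is 2 at row 2 (q leaves); pivot element 1.
Pivot on row 2; the Z-row RHS becomes 14 − (-1)·2 = 16.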